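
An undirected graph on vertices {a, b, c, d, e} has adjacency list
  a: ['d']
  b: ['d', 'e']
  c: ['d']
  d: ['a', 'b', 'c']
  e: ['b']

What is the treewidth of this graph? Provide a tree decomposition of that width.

The largest bag has 2 vertices, giving width 1; this decomposition certifies tw(G) ≤ 1. Any graph with an edge has treewidth ≥ 1, and G has the edge b–d. Hence tw(G) = 1 exactly.

Treewidth 1.
Bags: B1 = {b, d}  B2 = {b, e}  B3 = {a, d}  B4 = {c, d}
Tree: B1–B2, B1–B3, B1–B4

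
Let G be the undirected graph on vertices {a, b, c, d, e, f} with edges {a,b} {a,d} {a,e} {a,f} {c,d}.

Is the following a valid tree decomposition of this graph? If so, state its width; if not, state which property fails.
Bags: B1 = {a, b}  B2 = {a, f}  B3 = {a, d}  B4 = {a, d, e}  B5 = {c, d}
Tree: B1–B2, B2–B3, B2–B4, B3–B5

No — bags containing vertex d are not connected in the tree.

A tree decomposition must satisfy three properties: every vertex lies in some bag; for every edge, both endpoints lie together in some bag; and for every vertex, the bags containing it form a connected subtree. Here bags containing vertex d are not connected in the tree, so the decomposition is invalid.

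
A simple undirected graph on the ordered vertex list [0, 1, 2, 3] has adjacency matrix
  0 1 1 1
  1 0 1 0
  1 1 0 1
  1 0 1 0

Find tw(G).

A width-2 tree decomposition is:
Bags: B1 = {0, 2, 3}  B2 = {0, 1, 2}
Tree: B1–B2
Each bag holds 3 vertices, so the decomposition has width 2, which upper-bounds the treewidth. Conversely, {0, 1, 2} is a clique of size 3, and the vertices of any clique must share a bag in every tree decomposition; so some bag has ≥ 3 vertices and tw(G) ≥ 2. Hence tw(G) = 2 exactly.

2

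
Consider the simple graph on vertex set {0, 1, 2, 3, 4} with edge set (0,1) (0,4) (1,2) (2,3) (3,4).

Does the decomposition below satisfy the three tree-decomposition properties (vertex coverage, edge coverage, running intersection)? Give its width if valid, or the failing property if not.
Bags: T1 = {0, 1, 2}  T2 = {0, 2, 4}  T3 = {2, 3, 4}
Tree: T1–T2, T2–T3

Yes; width 2.

Every vertex of G appears in some bag (union = {0, 1, 2, 3, 4}); every edge is covered by a bag; and for each vertex v the set of bags containing v is connected in the bag tree. The decomposition is therefore valid. The largest bag has 3 vertices, so the width is 2.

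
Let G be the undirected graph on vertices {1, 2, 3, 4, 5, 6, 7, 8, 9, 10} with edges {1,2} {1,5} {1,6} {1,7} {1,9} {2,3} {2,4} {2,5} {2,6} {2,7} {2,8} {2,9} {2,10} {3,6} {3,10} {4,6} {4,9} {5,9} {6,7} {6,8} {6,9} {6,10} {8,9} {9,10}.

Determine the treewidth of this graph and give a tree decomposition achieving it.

Each bag holds 4 vertices, so the decomposition has width 3, which upper-bounds the treewidth. For the lower bound, the 4 vertices {1, 2, 5, 9} are pairwise adjacent, and any tree decomposition puts a clique entirely inside one bag — forcing width ≥ 3. The upper and lower bounds meet at 3, so that is the treewidth.

Treewidth 3.
One such decomposition:
Bags: B1 = {1, 2, 6, 9}  B2 = {2, 6, 9, 10}  B3 = {2, 4, 6, 9}  B4 = {1, 2, 5, 9}  B5 = {2, 3, 6, 10}  B6 = {2, 6, 8, 9}  B7 = {1, 2, 6, 7}
Tree: B1–B2, B2–B3, B1–B4, B2–B5, B1–B6, B1–B7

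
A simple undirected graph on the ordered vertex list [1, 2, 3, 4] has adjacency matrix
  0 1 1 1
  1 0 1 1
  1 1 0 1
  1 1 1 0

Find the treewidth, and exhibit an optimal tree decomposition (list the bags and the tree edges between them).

Treewidth 3.
Bags: B1 = {1, 2, 3, 4}
Tree: (single bag)

With just one bag of size 4, the width is 4 − 1 = 3, so tw(G) ≤ 3. For the lower bound, the 4 vertices {1, 2, 3, 4} are pairwise adjacent, and any tree decomposition puts a clique entirely inside one bag — forcing width ≥ 3. Hence tw(G) = 3 exactly.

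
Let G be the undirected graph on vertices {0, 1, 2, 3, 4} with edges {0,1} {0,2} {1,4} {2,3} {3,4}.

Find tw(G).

A width-2 tree decomposition is:
Bags: B1 = {2, 3, 4}  B2 = {1, 2, 4}  B3 = {0, 1, 2}
Tree: B1–B2, B2–B3
Every bag has size at most 3, so the width is 3 − 1 = 2 and tw(G) ≤ 2. The edges 2–3–4–1–0–2 form a cycle, so G is not a tree and its treewidth is at least 2. Hence tw(G) = 2 exactly.

2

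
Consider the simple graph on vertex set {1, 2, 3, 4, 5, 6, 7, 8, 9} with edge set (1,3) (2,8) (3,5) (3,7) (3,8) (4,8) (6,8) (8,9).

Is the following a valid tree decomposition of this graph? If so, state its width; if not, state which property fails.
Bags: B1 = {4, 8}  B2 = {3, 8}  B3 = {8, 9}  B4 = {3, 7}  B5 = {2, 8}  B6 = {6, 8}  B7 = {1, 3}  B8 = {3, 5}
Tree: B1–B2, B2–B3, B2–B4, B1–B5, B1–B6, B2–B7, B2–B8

Vertex coverage: the bags together contain {1, 2, 3, 4, 5, 6, 7, 8, 9}, the full vertex set. Edge coverage: each edge of G has both endpoints in at least one bag. Running intersection: for every vertex, the bags containing it form a connected subtree. All three properties hold, so this is a valid tree decomposition of width max|bag| − 1 = 1, and hence tw(G) ≤ 1.

Yes; width 1.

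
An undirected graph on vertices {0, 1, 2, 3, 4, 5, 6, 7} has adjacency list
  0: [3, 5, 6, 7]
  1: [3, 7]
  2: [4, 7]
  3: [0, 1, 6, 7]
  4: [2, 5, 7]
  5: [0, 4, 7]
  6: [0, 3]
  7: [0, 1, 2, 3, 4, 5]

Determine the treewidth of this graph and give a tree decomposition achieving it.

Each bag holds 3 vertices, so the decomposition has width 2, which upper-bounds the treewidth. For the lower bound, the 3 vertices {0, 3, 6} are pairwise adjacent, and any tree decomposition puts a clique entirely inside one bag — forcing width ≥ 2. The upper and lower bounds meet at 2, so that is the treewidth.

Treewidth 2.
Bags: B1 = {0, 5, 7}  B2 = {0, 3, 7}  B3 = {4, 5, 7}  B4 = {2, 4, 7}  B5 = {0, 3, 6}  B6 = {1, 3, 7}
Tree: B1–B2, B1–B3, B3–B4, B2–B5, B2–B6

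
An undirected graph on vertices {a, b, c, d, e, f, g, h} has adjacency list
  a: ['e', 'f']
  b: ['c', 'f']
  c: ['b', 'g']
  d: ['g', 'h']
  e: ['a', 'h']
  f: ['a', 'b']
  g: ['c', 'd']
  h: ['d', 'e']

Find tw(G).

A width-2 tree decomposition is:
Bags: B1 = {c, d, g}  B2 = {b, c, d}  B3 = {b, d, f}  B4 = {a, d, f}  B5 = {a, d, e}  B6 = {d, e, h}
Tree: B1–B2, B2–B3, B3–B4, B4–B5, B5–B6
Each bag holds 3 vertices, so the decomposition has width 2, which upper-bounds the treewidth. The edges d–g–c–b–f–a–e–h–d form a cycle, so G is not a tree and its treewidth is at least 2. Hence tw(G) = 2 exactly.

2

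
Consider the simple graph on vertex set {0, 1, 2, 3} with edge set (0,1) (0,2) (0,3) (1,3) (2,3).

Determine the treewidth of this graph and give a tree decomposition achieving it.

Treewidth 2.
One optimal decomposition is:
Bags: B1 = {0, 1, 3}  B2 = {0, 2, 3}
Tree: B1–B2

The largest bag has 3 vertices, giving width 2; this decomposition certifies tw(G) ≤ 2. Conversely, {0, 1, 3} is a clique of size 3, and the vertices of any clique must share a bag in every tree decomposition; so some bag has ≥ 3 vertices and tw(G) ≥ 2. Hence tw(G) = 2 exactly.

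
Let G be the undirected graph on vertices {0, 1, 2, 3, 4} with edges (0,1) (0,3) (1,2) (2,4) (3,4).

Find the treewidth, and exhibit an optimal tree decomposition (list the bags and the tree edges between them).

Every bag has size at most 3, so the width is 3 − 1 = 2 and tw(G) ≤ 2. Since 1–2–4–3–0–1 is a cycle in G, G is not acyclic. Forests are exactly the graphs of treewidth ≤ 1, so tw(G) ≥ 2. Combining the bounds, tw(G) = 2.

Treewidth 2.
Bags: B1 = {1, 2, 4}  B2 = {1, 3, 4}  B3 = {0, 1, 3}
Tree: B1–B2, B2–B3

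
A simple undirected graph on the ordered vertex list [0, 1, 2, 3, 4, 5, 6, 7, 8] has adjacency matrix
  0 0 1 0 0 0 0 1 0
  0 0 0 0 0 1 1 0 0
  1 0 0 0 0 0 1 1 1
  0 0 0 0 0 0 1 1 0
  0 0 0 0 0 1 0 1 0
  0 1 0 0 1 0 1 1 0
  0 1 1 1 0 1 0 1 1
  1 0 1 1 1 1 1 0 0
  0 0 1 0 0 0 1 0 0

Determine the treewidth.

A width-2 tree decomposition is:
Bags: B1 = {3, 6, 7}  B2 = {2, 6, 7}  B3 = {0, 2, 7}  B4 = {2, 6, 8}  B5 = {5, 6, 7}  B6 = {1, 5, 6}  B7 = {4, 5, 7}
Tree: B1–B2, B2–B3, B2–B4, B2–B5, B5–B6, B5–B7
Each bag holds 3 vertices, so the decomposition has width 2, which upper-bounds the treewidth. For the lower bound, the 3 vertices {0, 2, 7} are pairwise adjacent, and any tree decomposition puts a clique entirely inside one bag — forcing width ≥ 2. Hence tw(G) = 2 exactly.

2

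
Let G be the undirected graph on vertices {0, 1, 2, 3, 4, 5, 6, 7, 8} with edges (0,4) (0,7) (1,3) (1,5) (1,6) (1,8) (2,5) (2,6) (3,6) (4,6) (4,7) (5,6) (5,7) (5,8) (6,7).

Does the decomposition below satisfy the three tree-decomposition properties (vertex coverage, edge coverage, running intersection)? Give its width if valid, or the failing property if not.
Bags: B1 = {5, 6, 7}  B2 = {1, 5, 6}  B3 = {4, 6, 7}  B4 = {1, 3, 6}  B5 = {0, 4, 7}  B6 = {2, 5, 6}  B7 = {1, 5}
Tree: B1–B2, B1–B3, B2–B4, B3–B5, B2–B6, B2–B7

No — vertex 8 appears in no bag.

A tree decomposition must satisfy three properties: every vertex lies in some bag; for every edge, both endpoints lie together in some bag; and for every vertex, the bags containing it form a connected subtree. Here vertex 8 appears in no bag, so the decomposition is invalid.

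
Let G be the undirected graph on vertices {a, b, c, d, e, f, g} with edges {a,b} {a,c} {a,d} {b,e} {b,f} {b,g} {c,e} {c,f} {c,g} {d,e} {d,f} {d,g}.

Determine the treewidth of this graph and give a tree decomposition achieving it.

Treewidth 3.
One optimal decomposition is:
Bags: B1 = {b, c, d, g}  B2 = {b, c, d, e}  B3 = {a, b, c, d}  B4 = {b, c, d, f}
Tree: B1–B2, B2–B3, B3–B4

The largest bag has 4 vertices, giving width 3; this decomposition certifies tw(G) ≤ 3. For the lower bound: the 4 vertex sets {b,g}, {d,e}, {c}, {a} are disjoint, each induces a connected subgraph, and every pair is joined by at least one edge of G. Contracting each set to a single vertex therefore yields K_{4} as a minor, and since treewidth is minor-monotone, tw(G) ≥ tw(K_{4}) = 3. Hence tw(G) = 3 exactly.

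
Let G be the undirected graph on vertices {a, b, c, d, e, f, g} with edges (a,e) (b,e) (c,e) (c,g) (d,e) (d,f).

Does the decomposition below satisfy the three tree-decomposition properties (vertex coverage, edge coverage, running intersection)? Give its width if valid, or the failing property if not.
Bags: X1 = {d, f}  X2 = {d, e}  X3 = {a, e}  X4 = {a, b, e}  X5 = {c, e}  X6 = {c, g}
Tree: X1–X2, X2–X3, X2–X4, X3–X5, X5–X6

No — bags containing vertex a are not connected in the tree.

A tree decomposition must satisfy three properties: every vertex lies in some bag; for every edge, both endpoints lie together in some bag; and for every vertex, the bags containing it form a connected subtree. Here bags containing vertex a are not connected in the tree, so the decomposition is invalid.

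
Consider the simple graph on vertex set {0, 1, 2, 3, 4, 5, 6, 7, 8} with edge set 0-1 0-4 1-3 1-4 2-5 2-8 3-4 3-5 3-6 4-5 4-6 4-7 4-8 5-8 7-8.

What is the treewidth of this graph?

2

A width-2 tree decomposition is:
Bags: B1 = {3, 4, 6}  B2 = {1, 3, 4}  B3 = {0, 1, 4}  B4 = {3, 4, 5}  B5 = {4, 5, 8}  B6 = {4, 7, 8}  B7 = {2, 5, 8}
Tree: B1–B2, B2–B3, B2–B4, B4–B5, B5–B6, B5–B7
Every bag has size at most 3, so the width is 3 − 1 = 2 and tw(G) ≤ 2. Conversely, {2, 5, 8} is a clique of size 3, and the vertices of any clique must share a bag in every tree decomposition; so some bag has ≥ 3 vertices and tw(G) ≥ 2. Hence tw(G) = 2 exactly.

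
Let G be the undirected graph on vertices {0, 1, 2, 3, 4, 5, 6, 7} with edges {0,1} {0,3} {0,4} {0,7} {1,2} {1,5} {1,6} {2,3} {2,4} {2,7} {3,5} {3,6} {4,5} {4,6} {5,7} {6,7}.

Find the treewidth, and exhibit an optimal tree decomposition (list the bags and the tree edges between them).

The largest bag has 5 vertices, giving width 4; this decomposition certifies tw(G) ≤ 4. For the lower bound: the 5 vertex sets {1,5}, {2,3}, {0,4}, {6}, {7} are disjoint, each induces a connected subgraph, and every pair is joined by at least one edge of G. Contracting each set to a single vertex therefore yields K_{5} as a minor, and since treewidth is minor-monotone, tw(G) ≥ tw(K_{5}) = 4. Hence tw(G) = 4 exactly.

Treewidth 4.
One optimal decomposition is:
Bags: B1 = {0, 1, 2, 5, 6}  B2 = {0, 2, 3, 5, 6}  B3 = {0, 2, 4, 5, 6}  B4 = {0, 2, 5, 6, 7}
Tree: B1–B2, B2–B3, B3–B4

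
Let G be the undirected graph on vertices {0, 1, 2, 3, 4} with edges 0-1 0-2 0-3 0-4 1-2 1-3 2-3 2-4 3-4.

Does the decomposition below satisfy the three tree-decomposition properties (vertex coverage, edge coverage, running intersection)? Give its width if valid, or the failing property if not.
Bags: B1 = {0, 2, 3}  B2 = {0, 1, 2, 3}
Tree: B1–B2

No — vertex 4 appears in no bag.

A tree decomposition must satisfy three properties: every vertex lies in some bag; for every edge, both endpoints lie together in some bag; and for every vertex, the bags containing it form a connected subtree. Here vertex 4 appears in no bag, so the decomposition is invalid.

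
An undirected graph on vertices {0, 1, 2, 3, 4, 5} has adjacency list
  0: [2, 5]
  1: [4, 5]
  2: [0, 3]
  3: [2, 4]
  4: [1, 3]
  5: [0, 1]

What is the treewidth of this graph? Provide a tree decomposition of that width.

Treewidth 2.
Bags: B1 = {0, 2, 5}  B2 = {2, 3, 5}  B3 = {3, 4, 5}  B4 = {1, 4, 5}
Tree: B1–B2, B2–B3, B3–B4

The largest bag has 3 vertices, giving width 2; this decomposition certifies tw(G) ≤ 2. For the lower bound, G contains the cycle 5–0–2–3–4–1–5, so G is not a forest; only forests have treewidth ≤ 1, hence tw(G) ≥ 2. Therefore the treewidth is 2.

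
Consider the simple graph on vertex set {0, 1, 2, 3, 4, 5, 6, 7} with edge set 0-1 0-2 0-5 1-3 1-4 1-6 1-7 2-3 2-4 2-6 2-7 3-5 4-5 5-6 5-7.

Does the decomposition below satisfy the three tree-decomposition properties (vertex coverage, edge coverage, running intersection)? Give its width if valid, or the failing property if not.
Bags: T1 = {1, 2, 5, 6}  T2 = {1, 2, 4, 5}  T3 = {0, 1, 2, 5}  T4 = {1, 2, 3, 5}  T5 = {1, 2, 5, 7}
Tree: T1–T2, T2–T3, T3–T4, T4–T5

Checking the three conditions: (i) the bags cover all of {0, 1, 2, 3, 4, 5, 6, 7}; (ii) for each edge, some bag contains both endpoints; (iii) the bags containing any fixed vertex form a subtree. All hold, so the decomposition is valid with width 4 − 1 = 3.

Yes; width 3.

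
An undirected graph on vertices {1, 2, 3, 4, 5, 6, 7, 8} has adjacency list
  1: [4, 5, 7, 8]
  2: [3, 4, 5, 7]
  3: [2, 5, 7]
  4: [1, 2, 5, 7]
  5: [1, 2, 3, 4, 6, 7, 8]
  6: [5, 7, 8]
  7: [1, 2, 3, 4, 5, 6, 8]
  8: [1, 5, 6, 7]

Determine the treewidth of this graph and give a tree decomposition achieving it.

The largest bag has 4 vertices, giving width 3; this decomposition certifies tw(G) ≤ 3. For the lower bound, the 4 vertices {1, 5, 7, 8} are pairwise adjacent, and any tree decomposition puts a clique entirely inside one bag — forcing width ≥ 3. Hence tw(G) = 3 exactly.

Treewidth 3.
One optimal decomposition is:
Bags: B1 = {1, 4, 5, 7}  B2 = {2, 4, 5, 7}  B3 = {2, 3, 5, 7}  B4 = {1, 5, 7, 8}  B5 = {5, 6, 7, 8}
Tree: B1–B2, B2–B3, B1–B4, B4–B5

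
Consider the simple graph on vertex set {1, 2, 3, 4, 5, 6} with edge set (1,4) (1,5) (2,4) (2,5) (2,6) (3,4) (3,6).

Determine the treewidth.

2

A width-2 tree decomposition is:
Bags: B1 = {1, 2, 5}  B2 = {1, 2, 4}  B3 = {2, 4, 6}  B4 = {3, 4, 6}
Tree: B1–B2, B2–B3, B3–B4
The largest bag has 3 vertices, giving width 2; this decomposition certifies tw(G) ≤ 2. The edges 5–1–4–2–5 form a cycle, so G is not a tree and its treewidth is at least 2. The upper and lower bounds meet at 2, so that is the treewidth.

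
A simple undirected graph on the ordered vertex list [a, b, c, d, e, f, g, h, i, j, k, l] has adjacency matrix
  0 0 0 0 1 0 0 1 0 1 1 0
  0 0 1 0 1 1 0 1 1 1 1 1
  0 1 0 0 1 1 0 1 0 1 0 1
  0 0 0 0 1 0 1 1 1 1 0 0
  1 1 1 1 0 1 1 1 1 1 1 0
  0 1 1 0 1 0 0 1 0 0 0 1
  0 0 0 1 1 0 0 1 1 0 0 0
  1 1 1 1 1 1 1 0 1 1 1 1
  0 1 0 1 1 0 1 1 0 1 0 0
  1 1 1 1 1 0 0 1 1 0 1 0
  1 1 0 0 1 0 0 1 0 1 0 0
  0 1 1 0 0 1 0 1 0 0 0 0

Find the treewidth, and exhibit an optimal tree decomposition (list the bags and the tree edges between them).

Treewidth 4.
One optimal decomposition is:
Bags: B1 = {b, e, h, j, k}  B2 = {b, e, h, i, j}  B3 = {b, c, e, h, j}  B4 = {b, c, e, f, h}  B5 = {b, c, f, h, l}  B6 = {d, e, h, i, j}  B7 = {d, e, g, h, i}  B8 = {a, e, h, j, k}
Tree: B1–B2, B2–B3, B3–B4, B4–B5, B2–B6, B6–B7, B1–B8

Each bag holds 5 vertices, so the decomposition has width 4, which upper-bounds the treewidth. Conversely, {d, e, g, h, i} is a clique of size 5, and the vertices of any clique must share a bag in every tree decomposition; so some bag has ≥ 5 vertices and tw(G) ≥ 4. The upper and lower bounds meet at 4, so that is the treewidth.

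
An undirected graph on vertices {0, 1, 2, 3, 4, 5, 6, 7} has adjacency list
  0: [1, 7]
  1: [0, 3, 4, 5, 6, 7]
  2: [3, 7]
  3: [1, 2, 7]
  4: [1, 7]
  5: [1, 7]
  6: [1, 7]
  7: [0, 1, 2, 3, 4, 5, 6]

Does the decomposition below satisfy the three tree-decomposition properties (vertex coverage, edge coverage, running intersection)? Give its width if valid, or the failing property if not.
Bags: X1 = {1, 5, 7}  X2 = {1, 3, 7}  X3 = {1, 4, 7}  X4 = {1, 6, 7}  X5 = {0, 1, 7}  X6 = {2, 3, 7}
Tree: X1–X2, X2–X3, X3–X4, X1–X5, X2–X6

Yes; width 2.

Vertex coverage: the bags together contain {0, 1, 2, 3, 4, 5, 6, 7}, the full vertex set. Edge coverage: each edge of G has both endpoints in at least one bag. Running intersection: for every vertex, the bags containing it form a connected subtree. All three properties hold, so this is a valid tree decomposition of width max|bag| − 1 = 2, and hence tw(G) ≤ 2.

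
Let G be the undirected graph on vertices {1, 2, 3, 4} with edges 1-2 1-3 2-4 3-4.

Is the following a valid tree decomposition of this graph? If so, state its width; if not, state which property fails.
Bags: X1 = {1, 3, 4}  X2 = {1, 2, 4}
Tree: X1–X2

Yes; width 2.

Checking the three conditions: (i) the bags cover all of {1, 2, 3, 4}; (ii) for each edge, some bag contains both endpoints; (iii) the bags containing any fixed vertex form a subtree. All hold, so the decomposition is valid with width 3 − 1 = 2.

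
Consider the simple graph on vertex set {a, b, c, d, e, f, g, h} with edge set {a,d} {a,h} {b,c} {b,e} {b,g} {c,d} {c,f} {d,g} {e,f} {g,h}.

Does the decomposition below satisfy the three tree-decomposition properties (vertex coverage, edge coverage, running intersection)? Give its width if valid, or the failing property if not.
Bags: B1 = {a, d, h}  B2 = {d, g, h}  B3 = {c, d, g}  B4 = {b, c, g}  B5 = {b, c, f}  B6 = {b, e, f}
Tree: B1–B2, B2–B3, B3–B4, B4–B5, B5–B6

Yes; width 2.

Vertex coverage: the bags together contain {a, b, c, d, e, f, g, h}, the full vertex set. Edge coverage: each edge of G has both endpoints in at least one bag. Running intersection: for every vertex, the bags containing it form a connected subtree. All three properties hold, so this is a valid tree decomposition of width max|bag| − 1 = 2, and hence tw(G) ≤ 2.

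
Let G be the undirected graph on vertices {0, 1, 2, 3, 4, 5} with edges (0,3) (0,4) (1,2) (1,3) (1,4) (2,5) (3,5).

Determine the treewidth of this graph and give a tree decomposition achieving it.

Every bag has size at most 3, so the width is 3 − 1 = 2 and tw(G) ≤ 2. The edges 4–0–3–1–4 form a cycle, so G is not a tree and its treewidth is at least 2. Therefore the treewidth is 2.

Treewidth 2.
Bags: B1 = {0, 1, 4}  B2 = {0, 1, 3}  B3 = {1, 2, 3}  B4 = {2, 3, 5}
Tree: B1–B2, B2–B3, B3–B4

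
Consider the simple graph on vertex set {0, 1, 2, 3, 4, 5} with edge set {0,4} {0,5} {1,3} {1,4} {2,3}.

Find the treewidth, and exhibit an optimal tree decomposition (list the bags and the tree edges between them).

Treewidth 1.
One optimal decomposition is:
Bags: B1 = {2, 3}  B2 = {1, 3}  B3 = {1, 4}  B4 = {0, 4}  B5 = {0, 5}
Tree: B1–B2, B2–B3, B3–B4, B4–B5

The largest bag has 2 vertices, giving width 1; this decomposition certifies tw(G) ≤ 1. Since G has at least one edge (e.g. 2–3), it is not an edgeless graph, so tw(G) ≥ 1. Combining the bounds, tw(G) = 1.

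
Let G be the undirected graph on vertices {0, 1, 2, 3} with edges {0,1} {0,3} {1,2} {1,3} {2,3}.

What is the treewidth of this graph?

2

A width-2 tree decomposition is:
Bags: B1 = {0, 1, 3}  B2 = {1, 2, 3}
Tree: B1–B2
The largest bag has 3 vertices, giving width 2; this decomposition certifies tw(G) ≤ 2. For the lower bound, the 3 vertices {0, 1, 3} are pairwise adjacent, and any tree decomposition puts a clique entirely inside one bag — forcing width ≥ 2. Hence tw(G) = 2 exactly.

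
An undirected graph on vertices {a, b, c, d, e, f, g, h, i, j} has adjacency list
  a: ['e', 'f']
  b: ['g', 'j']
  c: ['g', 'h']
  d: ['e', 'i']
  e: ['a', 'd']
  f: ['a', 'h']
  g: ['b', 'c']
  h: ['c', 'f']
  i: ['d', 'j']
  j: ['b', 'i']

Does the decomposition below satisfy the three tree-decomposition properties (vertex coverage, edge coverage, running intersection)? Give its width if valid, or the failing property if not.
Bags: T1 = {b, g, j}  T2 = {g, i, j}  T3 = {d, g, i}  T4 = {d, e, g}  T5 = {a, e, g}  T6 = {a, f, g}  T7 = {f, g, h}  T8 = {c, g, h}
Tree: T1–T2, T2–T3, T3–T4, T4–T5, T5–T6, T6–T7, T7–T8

Vertex coverage: the bags together contain {a, b, c, d, e, f, g, h, i, j}, the full vertex set. Edge coverage: each edge of G has both endpoints in at least one bag. Running intersection: for every vertex, the bags containing it form a connected subtree. All three properties hold, so this is a valid tree decomposition of width max|bag| − 1 = 2, and hence tw(G) ≤ 2.

Yes; width 2.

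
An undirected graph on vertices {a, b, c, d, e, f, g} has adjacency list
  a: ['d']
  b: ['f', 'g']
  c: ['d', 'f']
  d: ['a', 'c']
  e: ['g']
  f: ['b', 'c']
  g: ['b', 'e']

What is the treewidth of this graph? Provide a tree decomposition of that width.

Treewidth 1.
One optimal decomposition is:
Bags: B1 = {e, g}  B2 = {b, g}  B3 = {b, f}  B4 = {c, f}  B5 = {c, d}  B6 = {a, d}
Tree: B1–B2, B2–B3, B3–B4, B4–B5, B5–B6

Every bag has size at most 2, so the width is 2 − 1 = 1 and tw(G) ≤ 1. G has an edge, so its treewidth is at least 1. Hence tw(G) = 1 exactly.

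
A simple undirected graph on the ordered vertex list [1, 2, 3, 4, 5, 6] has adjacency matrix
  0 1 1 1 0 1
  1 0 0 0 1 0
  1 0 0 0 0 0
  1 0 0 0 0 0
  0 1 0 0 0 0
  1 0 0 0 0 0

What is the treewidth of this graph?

A width-1 tree decomposition is:
Bags: B1 = {1, 6}  B2 = {1, 3}  B3 = {1, 4}  B4 = {1, 2}  B5 = {2, 5}
Tree: B1–B2, B2–B3, B1–B4, B4–B5
Each bag holds 2 vertices, so the decomposition has width 1, which upper-bounds the treewidth. Any graph with an edge has treewidth ≥ 1, and G has the edge 6–1. The upper and lower bounds meet at 1, so that is the treewidth.

1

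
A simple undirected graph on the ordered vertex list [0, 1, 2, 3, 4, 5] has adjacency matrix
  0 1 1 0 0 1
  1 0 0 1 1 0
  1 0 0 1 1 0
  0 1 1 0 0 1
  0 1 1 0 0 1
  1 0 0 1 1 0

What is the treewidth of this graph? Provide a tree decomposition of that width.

Treewidth 3.
One such decomposition:
Bags: B1 = {0, 1, 3, 4}  B2 = {0, 3, 4, 5}  B3 = {0, 2, 3, 4}
Tree: B1–B2, B2–B3

The largest bag has 4 vertices, giving width 3; this decomposition certifies tw(G) ≤ 3. For the lower bound: the 4 vertex sets {0,1}, {3,5}, {4}, {2} are disjoint, each induces a connected subgraph, and every pair is joined by at least one edge of G. Contracting each set to a single vertex therefore yields K_{4} as a minor, and since treewidth is minor-monotone, tw(G) ≥ tw(K_{4}) = 3. Combining the bounds, tw(G) = 3.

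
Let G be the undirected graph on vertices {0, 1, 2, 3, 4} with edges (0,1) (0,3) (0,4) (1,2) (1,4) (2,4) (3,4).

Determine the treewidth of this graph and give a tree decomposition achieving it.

Treewidth 2.
Bags: B1 = {1, 2, 4}  B2 = {0, 1, 4}  B3 = {0, 3, 4}
Tree: B1–B2, B2–B3

Every bag has size at most 3, so the width is 3 − 1 = 2 and tw(G) ≤ 2. On the other hand G contains the 3-clique {0, 1, 4}. A clique must lie in a single bag of any decomposition, so no decomposition can have width below 2. Hence tw(G) = 2 exactly.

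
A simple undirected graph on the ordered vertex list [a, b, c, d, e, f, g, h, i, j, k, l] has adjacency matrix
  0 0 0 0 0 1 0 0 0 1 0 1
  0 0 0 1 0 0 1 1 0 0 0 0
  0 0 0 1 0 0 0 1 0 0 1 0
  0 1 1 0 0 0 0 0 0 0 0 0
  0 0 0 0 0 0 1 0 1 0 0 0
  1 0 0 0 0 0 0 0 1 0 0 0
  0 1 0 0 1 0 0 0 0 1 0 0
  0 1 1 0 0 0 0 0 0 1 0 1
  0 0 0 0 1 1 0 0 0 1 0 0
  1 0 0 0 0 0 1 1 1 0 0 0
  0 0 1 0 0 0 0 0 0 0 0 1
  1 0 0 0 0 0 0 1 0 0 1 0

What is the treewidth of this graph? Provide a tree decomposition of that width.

Each bag holds 4 vertices, so the decomposition has width 3, which upper-bounds the treewidth. For the lower bound: the 4 vertex sets {e,f,i}, {a}, {j}, {b,g,h,l} are disjoint, each induces a connected subgraph, and every pair is joined by at least one edge of G. Contracting each set to a single vertex therefore yields K_{4} as a minor, and since treewidth is minor-monotone, tw(G) ≥ tw(K_{4}) = 3. Combining the bounds, tw(G) = 3.

Treewidth 3.
One optimal decomposition is:
Bags: B1 = {a, e, f, i}  B2 = {a, e, i, j}  B3 = {a, e, g, j}  B4 = {a, g, j, l}  B5 = {g, h, j, l}  B6 = {b, g, h, l}  B7 = {b, h, k, l}  B8 = {b, c, h, k}  B9 = {b, c, d, k}
Tree: B1–B2, B2–B3, B3–B4, B4–B5, B5–B6, B6–B7, B7–B8, B8–B9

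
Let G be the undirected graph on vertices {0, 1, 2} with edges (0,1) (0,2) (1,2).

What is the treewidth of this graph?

A width-2 tree decomposition is:
Bags: B1 = {0, 1, 2}
Tree: (single bag)
With just one bag of size 3, the width is 3 − 1 = 2, so tw(G) ≤ 2. On the other hand G contains the 3-clique {0, 1, 2}. A clique must lie in a single bag of any decomposition, so no decomposition can have width below 2. Combining the bounds, tw(G) = 2.

2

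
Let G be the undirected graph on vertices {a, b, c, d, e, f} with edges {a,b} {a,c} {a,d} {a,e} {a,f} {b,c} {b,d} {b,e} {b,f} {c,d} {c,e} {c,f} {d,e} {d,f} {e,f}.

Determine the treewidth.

A width-5 tree decomposition is:
Bags: B1 = {a, b, c, d, e, f}
Tree: (single bag)
With just one bag of size 6, the width is 6 − 1 = 5, so tw(G) ≤ 5. For the lower bound, the 6 vertices {a, b, c, d, e, f} are pairwise adjacent, and any tree decomposition puts a clique entirely inside one bag — forcing width ≥ 5. Combining the bounds, tw(G) = 5.

5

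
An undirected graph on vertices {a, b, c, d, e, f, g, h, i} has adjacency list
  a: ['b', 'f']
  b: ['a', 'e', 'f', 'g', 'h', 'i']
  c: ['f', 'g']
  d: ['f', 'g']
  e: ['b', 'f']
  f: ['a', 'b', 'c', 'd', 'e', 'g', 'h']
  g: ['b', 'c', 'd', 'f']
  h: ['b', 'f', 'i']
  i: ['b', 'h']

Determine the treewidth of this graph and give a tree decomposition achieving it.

Treewidth 2.
One optimal decomposition is:
Bags: B1 = {a, b, f}  B2 = {b, f, g}  B3 = {d, f, g}  B4 = {b, f, h}  B5 = {b, e, f}  B6 = {b, h, i}  B7 = {c, f, g}
Tree: B1–B2, B2–B3, B2–B4, B2–B5, B4–B6, B2–B7

Every bag has size at most 3, so the width is 3 − 1 = 2 and tw(G) ≤ 2. On the other hand G contains the 3-clique {d, f, g}. A clique must lie in a single bag of any decomposition, so no decomposition can have width below 2. Combining the bounds, tw(G) = 2.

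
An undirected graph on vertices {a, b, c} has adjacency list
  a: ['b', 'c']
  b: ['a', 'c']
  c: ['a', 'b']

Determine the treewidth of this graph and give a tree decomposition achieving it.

A single bag containing all 3 vertices is trivially a valid decomposition of width 2. For the lower bound, the 3 vertices {a, b, c} are pairwise adjacent, and any tree decomposition puts a clique entirely inside one bag — forcing width ≥ 2. Therefore the treewidth is 2.

Treewidth 2.
One optimal decomposition is:
Bags: B1 = {a, b, c}
Tree: (single bag)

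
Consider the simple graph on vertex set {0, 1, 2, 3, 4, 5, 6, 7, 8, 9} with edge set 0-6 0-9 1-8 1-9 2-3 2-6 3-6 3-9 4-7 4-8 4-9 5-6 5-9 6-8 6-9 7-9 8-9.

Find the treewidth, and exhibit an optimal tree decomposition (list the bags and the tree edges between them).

Treewidth 2.
One such decomposition:
Bags: B1 = {6, 8, 9}  B2 = {5, 6, 9}  B3 = {1, 8, 9}  B4 = {0, 6, 9}  B5 = {3, 6, 9}  B6 = {4, 8, 9}  B7 = {2, 3, 6}  B8 = {4, 7, 9}
Tree: B1–B2, B1–B3, B2–B4, B2–B5, B3–B6, B5–B7, B6–B8

The largest bag has 3 vertices, giving width 2; this decomposition certifies tw(G) ≤ 2. For the lower bound, the 3 vertices {1, 8, 9} are pairwise adjacent, and any tree decomposition puts a clique entirely inside one bag — forcing width ≥ 2. The upper and lower bounds meet at 2, so that is the treewidth.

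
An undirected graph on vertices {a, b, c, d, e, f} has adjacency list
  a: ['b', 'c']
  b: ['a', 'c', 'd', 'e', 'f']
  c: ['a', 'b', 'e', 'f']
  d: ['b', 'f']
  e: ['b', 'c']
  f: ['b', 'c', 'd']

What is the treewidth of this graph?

2

A width-2 tree decomposition is:
Bags: B1 = {a, b, c}  B2 = {b, c, f}  B3 = {b, c, e}  B4 = {b, d, f}
Tree: B1–B2, B1–B3, B2–B4
Every bag has size at most 3, so the width is 3 − 1 = 2 and tw(G) ≤ 2. On the other hand G contains the 3-clique {b, d, f}. A clique must lie in a single bag of any decomposition, so no decomposition can have width below 2. Combining the bounds, tw(G) = 2.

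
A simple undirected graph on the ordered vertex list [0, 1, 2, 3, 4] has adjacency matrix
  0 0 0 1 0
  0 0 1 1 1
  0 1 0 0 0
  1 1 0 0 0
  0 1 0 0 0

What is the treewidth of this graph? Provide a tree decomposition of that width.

The largest bag has 2 vertices, giving width 1; this decomposition certifies tw(G) ≤ 1. Any graph with an edge has treewidth ≥ 1, and G has the edge 1–3. Hence tw(G) = 1 exactly.

Treewidth 1.
One such decomposition:
Bags: B1 = {1, 3}  B2 = {0, 3}  B3 = {1, 2}  B4 = {1, 4}
Tree: B1–B2, B1–B3, B1–B4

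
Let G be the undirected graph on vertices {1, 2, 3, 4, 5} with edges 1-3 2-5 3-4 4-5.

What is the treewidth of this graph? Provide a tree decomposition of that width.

Each bag holds 2 vertices, so the decomposition has width 1, which upper-bounds the treewidth. G has an edge, so its treewidth is at least 1. Combining the bounds, tw(G) = 1.

Treewidth 1.
One optimal decomposition is:
Bags: B1 = {1, 3}  B2 = {3, 4}  B3 = {4, 5}  B4 = {2, 5}
Tree: B1–B2, B2–B3, B3–B4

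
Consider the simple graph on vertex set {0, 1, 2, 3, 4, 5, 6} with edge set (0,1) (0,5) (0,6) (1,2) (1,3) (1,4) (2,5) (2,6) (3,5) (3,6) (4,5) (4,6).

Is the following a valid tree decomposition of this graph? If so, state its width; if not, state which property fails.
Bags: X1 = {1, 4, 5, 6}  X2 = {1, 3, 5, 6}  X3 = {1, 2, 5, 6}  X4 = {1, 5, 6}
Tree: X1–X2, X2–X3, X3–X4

No — vertex 0 appears in no bag.

A tree decomposition must satisfy three properties: every vertex lies in some bag; for every edge, both endpoints lie together in some bag; and for every vertex, the bags containing it form a connected subtree. Here vertex 0 appears in no bag, so the decomposition is invalid.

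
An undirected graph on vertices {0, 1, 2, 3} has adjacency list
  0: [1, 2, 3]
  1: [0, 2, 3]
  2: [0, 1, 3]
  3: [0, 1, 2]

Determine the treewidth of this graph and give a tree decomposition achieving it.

Treewidth 3.
One optimal decomposition is:
Bags: B1 = {0, 1, 2, 3}
Tree: (single bag)

With just one bag of size 4, the width is 4 − 1 = 3, so tw(G) ≤ 3. For the lower bound, the 4 vertices {0, 1, 2, 3} are pairwise adjacent, and any tree decomposition puts a clique entirely inside one bag — forcing width ≥ 3. The upper and lower bounds meet at 3, so that is the treewidth.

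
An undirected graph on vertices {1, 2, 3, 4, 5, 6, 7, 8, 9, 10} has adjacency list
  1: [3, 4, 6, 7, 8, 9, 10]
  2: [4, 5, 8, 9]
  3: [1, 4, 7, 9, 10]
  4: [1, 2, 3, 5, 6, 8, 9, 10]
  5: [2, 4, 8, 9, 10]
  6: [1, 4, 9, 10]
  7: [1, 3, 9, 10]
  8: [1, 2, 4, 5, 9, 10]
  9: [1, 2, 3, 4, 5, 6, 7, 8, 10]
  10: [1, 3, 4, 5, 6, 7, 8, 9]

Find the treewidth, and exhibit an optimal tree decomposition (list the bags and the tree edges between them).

Treewidth 4.
Bags: B1 = {1, 3, 4, 9, 10}  B2 = {1, 4, 6, 9, 10}  B3 = {1, 4, 8, 9, 10}  B4 = {4, 5, 8, 9, 10}  B5 = {2, 4, 5, 8, 9}  B6 = {1, 3, 7, 9, 10}
Tree: B1–B2, B1–B3, B3–B4, B4–B5, B1–B6

Every bag has size at most 5, so the width is 5 − 1 = 4 and tw(G) ≤ 4. Conversely, {2, 4, 5, 8, 9} is a clique of size 5, and the vertices of any clique must share a bag in every tree decomposition; so some bag has ≥ 5 vertices and tw(G) ≥ 4. Hence tw(G) = 4 exactly.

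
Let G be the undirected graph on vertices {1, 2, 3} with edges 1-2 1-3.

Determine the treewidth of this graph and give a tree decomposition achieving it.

The largest bag has 2 vertices, giving width 1; this decomposition certifies tw(G) ≤ 1. G has an edge, so its treewidth is at least 1. Hence tw(G) = 1 exactly.

Treewidth 1.
One optimal decomposition is:
Bags: B1 = {1, 2}  B2 = {1, 3}
Tree: B1–B2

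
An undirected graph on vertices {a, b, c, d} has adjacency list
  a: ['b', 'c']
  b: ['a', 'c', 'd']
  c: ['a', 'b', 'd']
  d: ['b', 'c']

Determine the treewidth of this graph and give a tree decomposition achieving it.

Every bag has size at most 3, so the width is 3 − 1 = 2 and tw(G) ≤ 2. Conversely, {b, c, d} is a clique of size 3, and the vertices of any clique must share a bag in every tree decomposition; so some bag has ≥ 3 vertices and tw(G) ≥ 2. Therefore the treewidth is 2.

Treewidth 2.
One such decomposition:
Bags: B1 = {a, b, c}  B2 = {b, c, d}
Tree: B1–B2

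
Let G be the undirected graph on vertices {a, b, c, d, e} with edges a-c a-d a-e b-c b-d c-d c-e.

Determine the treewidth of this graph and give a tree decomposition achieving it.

Treewidth 2.
One such decomposition:
Bags: B1 = {a, c, d}  B2 = {b, c, d}  B3 = {a, c, e}
Tree: B1–B2, B1–B3

Each bag holds 3 vertices, so the decomposition has width 2, which upper-bounds the treewidth. Conversely, {a, c, d} is a clique of size 3, and the vertices of any clique must share a bag in every tree decomposition; so some bag has ≥ 3 vertices and tw(G) ≥ 2. The upper and lower bounds meet at 2, so that is the treewidth.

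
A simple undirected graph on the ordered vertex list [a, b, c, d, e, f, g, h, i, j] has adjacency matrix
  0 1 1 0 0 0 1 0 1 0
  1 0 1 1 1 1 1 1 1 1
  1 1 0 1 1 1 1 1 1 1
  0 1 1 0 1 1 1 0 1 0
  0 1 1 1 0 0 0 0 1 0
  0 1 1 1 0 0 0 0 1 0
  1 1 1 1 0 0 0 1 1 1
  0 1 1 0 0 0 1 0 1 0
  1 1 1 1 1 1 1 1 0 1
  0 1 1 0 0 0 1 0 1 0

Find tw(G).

A width-4 tree decomposition is:
Bags: B1 = {b, c, d, f, i}  B2 = {b, c, d, g, i}  B3 = {b, c, d, e, i}  B4 = {b, c, g, h, i}  B5 = {a, b, c, g, i}  B6 = {b, c, g, i, j}
Tree: B1–B2, B1–B3, B2–B4, B2–B5, B4–B6
Every bag has size at most 5, so the width is 5 − 1 = 4 and tw(G) ≤ 4. For the lower bound, the 5 vertices {b, c, d, g, i} are pairwise adjacent, and any tree decomposition puts a clique entirely inside one bag — forcing width ≥ 4. Therefore the treewidth is 4.

4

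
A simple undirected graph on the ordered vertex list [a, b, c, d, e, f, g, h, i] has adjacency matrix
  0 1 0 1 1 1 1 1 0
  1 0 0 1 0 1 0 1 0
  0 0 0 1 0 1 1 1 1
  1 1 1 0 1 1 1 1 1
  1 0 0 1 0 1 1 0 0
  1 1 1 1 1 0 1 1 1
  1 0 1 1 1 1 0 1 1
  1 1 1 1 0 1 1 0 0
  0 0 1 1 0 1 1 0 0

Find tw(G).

A width-4 tree decomposition is:
Bags: B1 = {a, d, f, g, h}  B2 = {a, d, e, f, g}  B3 = {c, d, f, g, h}  B4 = {c, d, f, g, i}  B5 = {a, b, d, f, h}
Tree: B1–B2, B1–B3, B3–B4, B1–B5
Every bag has size at most 5, so the width is 5 − 1 = 4 and tw(G) ≤ 4. Conversely, {a, d, e, f, g} is a clique of size 5, and the vertices of any clique must share a bag in every tree decomposition; so some bag has ≥ 5 vertices and tw(G) ≥ 4. Hence tw(G) = 4 exactly.

4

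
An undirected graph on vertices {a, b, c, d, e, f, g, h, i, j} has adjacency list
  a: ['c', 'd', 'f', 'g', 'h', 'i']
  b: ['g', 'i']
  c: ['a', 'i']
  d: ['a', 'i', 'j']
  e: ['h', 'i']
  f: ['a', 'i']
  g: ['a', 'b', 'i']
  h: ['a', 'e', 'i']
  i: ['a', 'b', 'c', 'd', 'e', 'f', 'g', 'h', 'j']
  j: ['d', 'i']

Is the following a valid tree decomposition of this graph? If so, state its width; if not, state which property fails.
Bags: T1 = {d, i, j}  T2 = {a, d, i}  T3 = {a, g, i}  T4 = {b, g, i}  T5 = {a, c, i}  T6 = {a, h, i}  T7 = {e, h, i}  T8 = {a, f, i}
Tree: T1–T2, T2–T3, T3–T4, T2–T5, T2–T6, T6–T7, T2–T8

Checking the three conditions: (i) the bags cover all of {a, b, c, d, e, f, g, h, i, j}; (ii) for each edge, some bag contains both endpoints; (iii) the bags containing any fixed vertex form a subtree. All hold, so the decomposition is valid with width 3 − 1 = 2.

Yes; width 2.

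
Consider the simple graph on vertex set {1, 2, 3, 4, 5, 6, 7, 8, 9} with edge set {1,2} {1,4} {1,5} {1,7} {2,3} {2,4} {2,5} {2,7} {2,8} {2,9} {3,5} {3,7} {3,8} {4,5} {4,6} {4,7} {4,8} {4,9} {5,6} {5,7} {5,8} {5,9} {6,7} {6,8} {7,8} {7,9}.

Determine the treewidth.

A width-4 tree decomposition is:
Bags: B1 = {4, 5, 6, 7, 8}  B2 = {2, 4, 5, 7, 8}  B3 = {1, 2, 4, 5, 7}  B4 = {2, 4, 5, 7, 9}  B5 = {2, 3, 5, 7, 8}
Tree: B1–B2, B2–B3, B3–B4, B2–B5
The largest bag has 5 vertices, giving width 4; this decomposition certifies tw(G) ≤ 4. Conversely, {2, 3, 5, 7, 8} is a clique of size 5, and the vertices of any clique must share a bag in every tree decomposition; so some bag has ≥ 5 vertices and tw(G) ≥ 4. The upper and lower bounds meet at 4, so that is the treewidth.

4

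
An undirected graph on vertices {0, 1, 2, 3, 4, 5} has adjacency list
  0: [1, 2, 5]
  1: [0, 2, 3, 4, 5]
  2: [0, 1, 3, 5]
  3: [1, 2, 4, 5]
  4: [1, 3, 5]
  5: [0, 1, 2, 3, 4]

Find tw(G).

3

A width-3 tree decomposition is:
Bags: B1 = {0, 1, 2, 5}  B2 = {1, 2, 3, 5}  B3 = {1, 3, 4, 5}
Tree: B1–B2, B2–B3
Every bag has size at most 4, so the width is 4 − 1 = 3 and tw(G) ≤ 3. For the lower bound, the 4 vertices {0, 1, 2, 5} are pairwise adjacent, and any tree decomposition puts a clique entirely inside one bag — forcing width ≥ 3. The upper and lower bounds meet at 3, so that is the treewidth.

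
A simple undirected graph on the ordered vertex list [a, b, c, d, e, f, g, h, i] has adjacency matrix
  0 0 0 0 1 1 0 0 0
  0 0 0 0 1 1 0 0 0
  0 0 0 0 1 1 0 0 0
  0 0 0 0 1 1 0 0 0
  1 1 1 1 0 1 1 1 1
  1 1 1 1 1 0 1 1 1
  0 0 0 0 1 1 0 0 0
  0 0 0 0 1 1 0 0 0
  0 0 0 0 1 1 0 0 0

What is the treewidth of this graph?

2

A width-2 tree decomposition is:
Bags: B1 = {e, f, g}  B2 = {e, f, i}  B3 = {b, e, f}  B4 = {c, e, f}  B5 = {a, e, f}  B6 = {d, e, f}  B7 = {e, f, h}
Tree: B1–B2, B1–B3, B2–B4, B4–B5, B4–B6, B4–B7
Each bag holds 3 vertices, so the decomposition has width 2, which upper-bounds the treewidth. On the other hand G contains the 3-clique {d, e, f}. A clique must lie in a single bag of any decomposition, so no decomposition can have width below 2. Combining the bounds, tw(G) = 2.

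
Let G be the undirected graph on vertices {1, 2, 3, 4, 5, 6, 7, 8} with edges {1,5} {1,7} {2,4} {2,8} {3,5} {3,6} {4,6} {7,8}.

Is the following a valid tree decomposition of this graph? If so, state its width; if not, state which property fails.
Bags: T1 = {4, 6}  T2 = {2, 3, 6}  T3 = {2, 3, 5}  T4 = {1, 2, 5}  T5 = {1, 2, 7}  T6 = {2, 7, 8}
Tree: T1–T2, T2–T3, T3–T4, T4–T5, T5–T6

No — edge (2,4) lies in no bag.

A tree decomposition must satisfy three properties: every vertex lies in some bag; for every edge, both endpoints lie together in some bag; and for every vertex, the bags containing it form a connected subtree. Here edge (2,4) lies in no bag, so the decomposition is invalid.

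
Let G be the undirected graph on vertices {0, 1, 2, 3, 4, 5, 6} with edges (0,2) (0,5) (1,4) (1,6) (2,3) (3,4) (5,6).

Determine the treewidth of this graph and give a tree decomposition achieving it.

The largest bag has 3 vertices, giving width 2; this decomposition certifies tw(G) ≤ 2. For the lower bound, G contains the cycle 2–0–5–6–1–4–3–2, so G is not a forest; only forests have treewidth ≤ 1, hence tw(G) ≥ 2. Hence tw(G) = 2 exactly.

Treewidth 2.
Bags: B1 = {0, 2, 5}  B2 = {2, 5, 6}  B3 = {1, 2, 6}  B4 = {1, 2, 4}  B5 = {2, 3, 4}
Tree: B1–B2, B2–B3, B3–B4, B4–B5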